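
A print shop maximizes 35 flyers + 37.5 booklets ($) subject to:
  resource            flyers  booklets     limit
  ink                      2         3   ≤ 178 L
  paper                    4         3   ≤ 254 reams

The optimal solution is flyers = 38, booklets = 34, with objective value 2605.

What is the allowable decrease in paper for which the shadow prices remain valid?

Binding constraints: ink, paper. The basis is B = [[2,3],[4,3]] with det -6.
Per unit decrease in paper, x* moves by d = (-0.5, 0.3333).
The basis stays optimal until flyers reaches 0; allowable decrease = 76 reams.

76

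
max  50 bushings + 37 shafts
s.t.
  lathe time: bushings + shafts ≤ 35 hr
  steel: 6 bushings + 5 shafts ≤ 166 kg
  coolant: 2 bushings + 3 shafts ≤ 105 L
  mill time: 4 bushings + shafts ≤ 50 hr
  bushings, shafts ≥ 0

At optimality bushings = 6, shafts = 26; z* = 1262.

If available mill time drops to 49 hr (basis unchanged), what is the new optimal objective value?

Check each constraint at x*: lathe time 32/35 (slack 3); steel 166/166 (tight); coolant 90/105 (slack 15); mill time 50/50 (tight).
By complementary slackness, y = 0 for the non-binding constraints.
The binding rows give the dual system: 6·y_steel + 4·y_mill time = 50 and 5·y_steel + 1·y_mill time = 37.
This yields shadow prices y_steel = 7, y_mill time = 2.
Δz = y_mill time·Δb = 2 × (-1) = -2, so new z* = 1262 − 2 = 1260.

1260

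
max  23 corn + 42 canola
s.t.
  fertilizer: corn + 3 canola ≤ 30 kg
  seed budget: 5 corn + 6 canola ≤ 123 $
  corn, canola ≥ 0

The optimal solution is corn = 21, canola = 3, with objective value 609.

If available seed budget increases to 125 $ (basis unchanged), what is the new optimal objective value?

Check each constraint at x*: fertilizer 30/30 (tight); seed budget 123/123 (tight).
The binding rows give the dual system: 1·y_fertilizer + 5·y_seed budget = 23 and 3·y_fertilizer + 6·y_seed budget = 42.
Solving: y_fertilizer = 8, y_seed budget = 3.
Δz = y_seed budget·Δb = 3 × (2) = 6, so new z* = 609 + 6 = 615.

615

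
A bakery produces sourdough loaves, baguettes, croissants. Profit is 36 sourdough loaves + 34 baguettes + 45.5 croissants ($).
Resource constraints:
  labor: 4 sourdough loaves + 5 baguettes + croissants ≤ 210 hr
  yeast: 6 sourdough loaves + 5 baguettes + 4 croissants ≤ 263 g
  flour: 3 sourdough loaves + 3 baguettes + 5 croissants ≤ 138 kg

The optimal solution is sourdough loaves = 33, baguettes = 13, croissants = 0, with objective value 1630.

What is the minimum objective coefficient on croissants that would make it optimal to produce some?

48

Check each constraint at x*: labor 197/210 (slack 13); yeast 263/263 (tight); flour 138/138 (tight).
Slack constraints have shadow price 0 (complementary slackness).
The binding rows give the dual system: 6·y_yeast + 3·y_flour = 36 and 5·y_yeast + 3·y_flour = 34.
→ y_yeast = 2 and y_flour = 8.
croissants enters the basis when its profit ≥ yᵀa₃ = 2·4 + 8·5 = 48.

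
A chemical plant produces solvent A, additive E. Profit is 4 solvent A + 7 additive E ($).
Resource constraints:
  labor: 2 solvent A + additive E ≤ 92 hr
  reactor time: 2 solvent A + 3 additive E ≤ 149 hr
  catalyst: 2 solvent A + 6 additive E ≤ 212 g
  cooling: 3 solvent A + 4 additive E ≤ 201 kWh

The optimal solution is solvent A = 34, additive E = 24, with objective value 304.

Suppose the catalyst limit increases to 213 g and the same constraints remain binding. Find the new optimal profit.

305

Binding: labor and catalyst. Non-binding: reactor time (9 unused), cooling (3 unused).
Since reactor time, cooling are not tight, their duals are 0.
Dual feasibility on the basic columns requires 2·y_labor + 2·y_catalyst = 4, 1·y_labor + 6·y_catalyst = 7.
Solving: y_labor = 1, y_catalyst = 1.
Δz = y_catalyst·Δb = 1 × (1) = 1, so new z* = 304 + 1 = 305.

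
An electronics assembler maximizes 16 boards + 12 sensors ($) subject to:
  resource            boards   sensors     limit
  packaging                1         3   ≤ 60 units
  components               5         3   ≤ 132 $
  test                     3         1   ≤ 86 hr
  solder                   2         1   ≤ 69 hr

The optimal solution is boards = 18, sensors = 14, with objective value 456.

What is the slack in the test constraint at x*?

test used = 3·18 + 1·14 = 68; slack = 86 − 68 = 18.

18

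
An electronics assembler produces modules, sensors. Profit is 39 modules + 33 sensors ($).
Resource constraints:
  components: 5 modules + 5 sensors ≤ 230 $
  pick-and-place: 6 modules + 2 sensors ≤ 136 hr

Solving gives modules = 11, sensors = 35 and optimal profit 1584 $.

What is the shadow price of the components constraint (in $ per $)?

6

Check each constraint at x*: components 230/230 (tight); pick-and-place 136/136 (tight).
Dual feasibility on the basic columns requires 5·y_components + 6·y_pick-and-place = 39, 5·y_components + 2·y_pick-and-place = 33.
Solving: y_components = 6, y_pick-and-place = 1.5.
Shadow price of components = 6.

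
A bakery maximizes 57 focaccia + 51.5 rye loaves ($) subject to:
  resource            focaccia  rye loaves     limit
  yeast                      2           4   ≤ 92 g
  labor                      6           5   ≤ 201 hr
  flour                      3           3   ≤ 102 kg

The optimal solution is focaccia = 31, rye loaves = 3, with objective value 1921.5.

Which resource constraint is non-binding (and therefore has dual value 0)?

yeast

yeast: 74/92 (slack 18)
labor: 201/201 (binding)
flour: 102/102 (binding)
By complementary slackness, a constraint with positive slack has shadow price 0 → yeast.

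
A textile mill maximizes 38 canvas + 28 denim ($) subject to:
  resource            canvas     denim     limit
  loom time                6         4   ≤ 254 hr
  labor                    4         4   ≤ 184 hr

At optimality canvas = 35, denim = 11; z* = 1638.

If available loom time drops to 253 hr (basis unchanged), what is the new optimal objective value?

Both loom time and labor are binding at x*.
Dual feasibility on the basic columns requires 6·y_loom time + 4·y_labor = 38, 4·y_loom time + 4·y_labor = 28.
This yields shadow prices y_loom time = 5, y_labor = 2.
Δz = y_loom time·Δb = 5 × (-1) = -5, so new z* = 1638 − 5 = 1633.

1633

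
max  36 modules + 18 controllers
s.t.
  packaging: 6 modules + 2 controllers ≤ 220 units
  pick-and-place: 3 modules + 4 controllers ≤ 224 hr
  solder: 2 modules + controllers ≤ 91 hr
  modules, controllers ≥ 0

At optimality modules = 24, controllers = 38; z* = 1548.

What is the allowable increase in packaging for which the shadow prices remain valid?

Binding constraints: packaging, pick-and-place. The basis is B = [[6,2],[3,4]] with det 18.
Per unit increase in packaging, x* moves by d = (0.2222, -0.1667).
The basis stays optimal until solder becomes binding; allowable increase = 18 units.

18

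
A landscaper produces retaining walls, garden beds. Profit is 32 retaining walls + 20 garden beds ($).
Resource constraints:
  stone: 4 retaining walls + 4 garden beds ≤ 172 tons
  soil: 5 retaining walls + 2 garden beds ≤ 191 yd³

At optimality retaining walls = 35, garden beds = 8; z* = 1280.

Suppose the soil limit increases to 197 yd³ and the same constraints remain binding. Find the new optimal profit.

1304

Check each constraint at x*: stone 172/172 (tight); soil 191/191 (tight).
The binding rows give the dual system: 4·y_stone + 5·y_soil = 32 and 4·y_stone + 2·y_soil = 20.
This yields shadow prices y_stone = 3, y_soil = 4.
Δz = y_soil·Δb = 4 × (6) = 24, so new z* = 1280 + 24 = 1304.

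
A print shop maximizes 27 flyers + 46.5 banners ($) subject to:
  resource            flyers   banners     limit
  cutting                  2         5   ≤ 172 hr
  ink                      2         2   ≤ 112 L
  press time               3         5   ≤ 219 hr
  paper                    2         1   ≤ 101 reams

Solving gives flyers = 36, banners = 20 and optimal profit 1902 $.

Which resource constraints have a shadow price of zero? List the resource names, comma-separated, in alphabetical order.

paper, press time

cutting: 172/172 (binding)
ink: 112/112 (binding)
press time: 208/219 (slack 11)
paper: 92/101 (slack 9)
By complementary slackness, a constraint with positive slack has shadow price 0 → paper, press time.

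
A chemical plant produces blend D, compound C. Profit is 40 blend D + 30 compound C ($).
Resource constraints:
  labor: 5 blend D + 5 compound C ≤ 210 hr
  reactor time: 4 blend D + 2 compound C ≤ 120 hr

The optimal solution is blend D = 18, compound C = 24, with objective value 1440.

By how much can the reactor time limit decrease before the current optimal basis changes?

36

Binding constraints: labor, reactor time. The basis is B = [[5,5],[4,2]] with det -10.
Per unit decrease in reactor time, x* moves by d = (-0.5, 0.5).
The basis stays optimal until blend D reaches 0; allowable decrease = 36 hr.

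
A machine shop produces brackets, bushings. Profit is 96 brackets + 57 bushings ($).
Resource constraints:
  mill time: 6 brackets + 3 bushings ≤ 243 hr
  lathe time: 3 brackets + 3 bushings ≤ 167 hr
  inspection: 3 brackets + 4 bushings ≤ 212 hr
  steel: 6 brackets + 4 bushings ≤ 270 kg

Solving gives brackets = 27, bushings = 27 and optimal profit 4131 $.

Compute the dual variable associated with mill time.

7

Binding: mill time and steel. Non-binding: lathe time (5 unused), inspection (23 unused).
By complementary slackness, y = 0 for the non-binding constraints.
Dual feasibility on the basic columns requires 6·y_mill time + 6·y_steel = 96, 3·y_mill time + 4·y_steel = 57.
This yields shadow prices y_mill time = 7, y_steel = 9.
Shadow price of mill time = 7.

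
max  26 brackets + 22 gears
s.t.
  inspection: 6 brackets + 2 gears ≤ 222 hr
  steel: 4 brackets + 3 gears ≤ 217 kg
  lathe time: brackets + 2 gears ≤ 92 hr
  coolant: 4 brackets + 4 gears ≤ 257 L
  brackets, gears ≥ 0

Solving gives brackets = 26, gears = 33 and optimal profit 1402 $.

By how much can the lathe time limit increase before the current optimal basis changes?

13.125

Binding constraints: inspection, lathe time. The basis is B = [[6,2],[1,2]] with det 10.
Per unit increase in lathe time, x* moves by d = (-0.2, 0.6).
The basis stays optimal until coolant becomes binding; allowable increase = 13.125 hr.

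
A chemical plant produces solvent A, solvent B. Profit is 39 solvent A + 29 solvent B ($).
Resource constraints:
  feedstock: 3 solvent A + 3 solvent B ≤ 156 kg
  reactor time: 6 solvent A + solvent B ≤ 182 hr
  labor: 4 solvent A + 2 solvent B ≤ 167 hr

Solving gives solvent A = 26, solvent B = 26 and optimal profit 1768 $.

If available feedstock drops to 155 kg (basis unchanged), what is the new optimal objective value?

At the optimum: feedstock uses 156 of 156 (binding); reactor time uses 182 of 182 (binding); labor uses 156 of 167 (slack = 11).
Slack constraints have shadow price 0 (complementary slackness).
From A_Bᵀ y = c: 3·y_feedstock + 6·y_reactor time = 39; 3·y_feedstock + 1·y_reactor time = 29.
→ y_feedstock = 9 and y_reactor time = 2.
Δz = y_feedstock·Δb = 9 × (-1) = -9, so new z* = 1768 − 9 = 1759.

1759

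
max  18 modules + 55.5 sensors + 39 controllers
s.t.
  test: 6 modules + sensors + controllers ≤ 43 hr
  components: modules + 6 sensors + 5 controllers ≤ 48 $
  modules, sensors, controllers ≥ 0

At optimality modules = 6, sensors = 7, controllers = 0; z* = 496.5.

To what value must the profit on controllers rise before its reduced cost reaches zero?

Both test and components are binding at x*.
The binding rows give the dual system: 6·y_test + 1·y_components = 18 and 1·y_test + 6·y_components = 55.5.
→ y_test = 1.5 and y_components = 9.
controllers enters the basis when its profit ≥ yᵀa₃ = 1.5·1 + 9·5 = 46.5.

46.5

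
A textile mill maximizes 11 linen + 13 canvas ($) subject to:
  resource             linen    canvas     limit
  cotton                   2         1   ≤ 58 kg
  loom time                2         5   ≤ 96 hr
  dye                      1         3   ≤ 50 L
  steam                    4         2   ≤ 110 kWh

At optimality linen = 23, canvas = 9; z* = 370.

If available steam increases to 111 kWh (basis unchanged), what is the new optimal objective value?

372

Check each constraint at x*: cotton 55/58 (slack 3); loom time 91/96 (slack 5); dye 50/50 (tight); steam 110/110 (tight).
Since cotton, loom time are not tight, their duals are 0.
Dual feasibility on the basic columns requires 1·y_dye + 4·y_steam = 11, 3·y_dye + 2·y_steam = 13.
Solving: y_dye = 3, y_steam = 2.
Δz = y_steam·Δb = 2 × (1) = 2, so new z* = 370 + 2 = 372.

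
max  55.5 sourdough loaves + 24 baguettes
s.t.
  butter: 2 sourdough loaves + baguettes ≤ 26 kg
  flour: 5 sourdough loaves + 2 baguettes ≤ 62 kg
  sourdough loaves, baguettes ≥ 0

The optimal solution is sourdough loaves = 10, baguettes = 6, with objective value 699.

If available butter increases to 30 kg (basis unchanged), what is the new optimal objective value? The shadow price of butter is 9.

735

Δb = 4, so new z* = 699 + (9)·(4) = 699 + 36 = 735.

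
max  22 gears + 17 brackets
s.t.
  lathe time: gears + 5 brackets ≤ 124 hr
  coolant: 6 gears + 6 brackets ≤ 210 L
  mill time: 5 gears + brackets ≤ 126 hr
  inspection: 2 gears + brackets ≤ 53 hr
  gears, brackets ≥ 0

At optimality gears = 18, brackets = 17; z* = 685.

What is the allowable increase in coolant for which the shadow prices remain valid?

Binding constraints: coolant, inspection. The basis is B = [[6,6],[2,1]] with det -6.
Per unit increase in coolant, x* moves by d = (-0.1667, 0.3333).
The basis stays optimal until lathe time becomes binding; allowable increase = 14 L.

14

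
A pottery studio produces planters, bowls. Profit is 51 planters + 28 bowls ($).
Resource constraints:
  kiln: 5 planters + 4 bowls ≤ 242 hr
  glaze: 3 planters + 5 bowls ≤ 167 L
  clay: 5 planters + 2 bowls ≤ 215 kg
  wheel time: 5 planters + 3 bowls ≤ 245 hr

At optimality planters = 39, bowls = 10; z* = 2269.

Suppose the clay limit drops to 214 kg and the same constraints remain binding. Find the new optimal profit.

2260

Binding: glaze and clay. Non-binding: kiln (7 unused), wheel time (20 unused).
Slack constraints have shadow price 0 (complementary slackness).
The binding rows give the dual system: 3·y_glaze + 5·y_clay = 51 and 5·y_glaze + 2·y_clay = 28.
→ y_glaze = 2 and y_clay = 9.
Δz = y_clay·Δb = 9 × (-1) = -9, so new z* = 2269 − 9 = 2260.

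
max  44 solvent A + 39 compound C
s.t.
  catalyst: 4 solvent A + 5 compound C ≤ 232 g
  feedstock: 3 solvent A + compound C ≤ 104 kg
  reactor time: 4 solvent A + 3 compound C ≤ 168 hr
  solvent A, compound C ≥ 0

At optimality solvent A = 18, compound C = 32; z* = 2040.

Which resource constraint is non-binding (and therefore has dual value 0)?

catalyst: 232/232 (binding)
feedstock: 86/104 (slack 18)
reactor time: 168/168 (binding)
By complementary slackness, a constraint with positive slack has shadow price 0 → feedstock.

feedstock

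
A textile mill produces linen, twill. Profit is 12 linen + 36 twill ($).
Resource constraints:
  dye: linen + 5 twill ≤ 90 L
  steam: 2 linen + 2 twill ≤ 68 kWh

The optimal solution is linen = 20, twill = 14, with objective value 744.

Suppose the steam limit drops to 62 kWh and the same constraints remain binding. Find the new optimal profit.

726

At the optimum: dye uses 90 of 90 (binding); steam uses 68 of 68 (binding).
Dual feasibility on the basic columns requires 1·y_dye + 2·y_steam = 12, 5·y_dye + 2·y_steam = 36.
This yields shadow prices y_dye = 6, y_steam = 3.
Δz = y_steam·Δb = 3 × (-6) = -18, so new z* = 744 − 18 = 726.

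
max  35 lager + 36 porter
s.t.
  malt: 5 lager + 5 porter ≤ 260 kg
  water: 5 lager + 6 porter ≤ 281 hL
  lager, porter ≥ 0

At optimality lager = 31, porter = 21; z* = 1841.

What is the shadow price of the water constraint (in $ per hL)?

Both malt and water are binding at x*.
The binding rows give the dual system: 5·y_malt + 5·y_water = 35 and 5·y_malt + 6·y_water = 36.
→ y_malt = 6 and y_water = 1.
Shadow price of water = 1.

1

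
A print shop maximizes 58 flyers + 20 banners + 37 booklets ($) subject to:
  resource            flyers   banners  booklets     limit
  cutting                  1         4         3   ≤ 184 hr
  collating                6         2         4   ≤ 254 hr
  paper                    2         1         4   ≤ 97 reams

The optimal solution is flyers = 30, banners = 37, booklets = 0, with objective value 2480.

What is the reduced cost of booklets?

-7

Check each constraint at x*: cutting 178/184 (slack 6); collating 254/254 (tight); paper 97/97 (tight).
Slack constraints have shadow price 0 (complementary slackness).
From A_Bᵀ y = c: 6·y_collating + 2·y_paper = 58; 2·y_collating + 1·y_paper = 20.
→ y_collating = 9 and y_paper = 2.
Reduced cost of booklets: c₃ − yᵀa₃ = 37 − (9·4 + 2·4) = 37 − 44 = -7.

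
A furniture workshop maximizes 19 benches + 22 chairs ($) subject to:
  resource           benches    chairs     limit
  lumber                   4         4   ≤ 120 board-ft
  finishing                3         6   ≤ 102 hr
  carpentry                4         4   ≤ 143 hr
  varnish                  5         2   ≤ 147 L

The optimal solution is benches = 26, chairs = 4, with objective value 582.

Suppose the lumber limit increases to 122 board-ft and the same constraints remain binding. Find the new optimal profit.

590

At the optimum: lumber uses 120 of 120 (binding); finishing uses 102 of 102 (binding); carpentry uses 120 of 143 (slack = 23); varnish uses 138 of 147 (slack = 9).
Since carpentry, varnish are not tight, their duals are 0.
The binding rows give the dual system: 4·y_lumber + 3·y_finishing = 19 and 4·y_lumber + 6·y_finishing = 22.
→ y_lumber = 4 and y_finishing = 1.
Δz = y_lumber·Δb = 4 × (2) = 8, so new z* = 582 + 8 = 590.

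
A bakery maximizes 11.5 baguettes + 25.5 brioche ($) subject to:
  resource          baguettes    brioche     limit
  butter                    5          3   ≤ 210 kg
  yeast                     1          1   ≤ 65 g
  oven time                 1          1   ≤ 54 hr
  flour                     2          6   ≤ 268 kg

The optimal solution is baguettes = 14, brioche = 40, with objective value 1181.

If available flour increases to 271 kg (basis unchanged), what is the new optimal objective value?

1191.5

Check each constraint at x*: butter 190/210 (slack 20); yeast 54/65 (slack 11); oven time 54/54 (tight); flour 268/268 (tight).
Since butter, yeast are not tight, their duals are 0.
Dual feasibility on the basic columns requires 1·y_oven time + 2·y_flour = 11.5, 1·y_oven time + 6·y_flour = 25.5.
Solving: y_oven time = 4.5, y_flour = 3.5.
Δz = y_flour·Δb = 3.5 × (3) = 10.5, so new z* = 1181 + 10.5 = 1191.5.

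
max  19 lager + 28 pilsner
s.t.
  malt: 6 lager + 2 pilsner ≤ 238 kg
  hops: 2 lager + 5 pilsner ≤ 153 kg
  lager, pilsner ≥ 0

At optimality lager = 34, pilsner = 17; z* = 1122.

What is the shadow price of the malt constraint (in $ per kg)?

Both malt and hops are binding at x*.
From A_Bᵀ y = c: 6·y_malt + 2·y_hops = 19; 2·y_malt + 5·y_hops = 28.
Solving: y_malt = 1.5, y_hops = 5.
Shadow price of malt = 1.5.

1.5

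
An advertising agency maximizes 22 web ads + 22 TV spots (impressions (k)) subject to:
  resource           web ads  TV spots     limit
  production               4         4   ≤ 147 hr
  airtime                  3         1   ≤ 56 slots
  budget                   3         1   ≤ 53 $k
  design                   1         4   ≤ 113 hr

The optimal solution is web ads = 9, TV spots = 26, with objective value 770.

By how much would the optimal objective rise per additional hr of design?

Binding: budget and design. Non-binding: production (7 unused), airtime (3 unused).
By complementary slackness, y = 0 for the non-binding constraints.
The binding rows give the dual system: 3·y_budget + 1·y_design = 22 and 1·y_budget + 4·y_design = 22.
→ y_budget = 6 and y_design = 4.
Shadow price of design = 4.

4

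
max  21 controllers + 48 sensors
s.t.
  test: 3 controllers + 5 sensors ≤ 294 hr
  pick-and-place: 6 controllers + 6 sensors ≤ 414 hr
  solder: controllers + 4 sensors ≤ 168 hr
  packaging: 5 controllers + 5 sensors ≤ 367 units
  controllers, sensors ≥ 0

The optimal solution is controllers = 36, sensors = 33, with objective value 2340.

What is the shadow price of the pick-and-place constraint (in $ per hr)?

2

Check each constraint at x*: test 273/294 (slack 21); pick-and-place 414/414 (tight); solder 168/168 (tight); packaging 345/367 (slack 22).
Slack constraints have shadow price 0 (complementary slackness).
The binding rows give the dual system: 6·y_pick-and-place + 1·y_solder = 21 and 6·y_pick-and-place + 4·y_solder = 48.
→ y_pick-and-place = 2 and y_solder = 9.
Shadow price of pick-and-place = 2.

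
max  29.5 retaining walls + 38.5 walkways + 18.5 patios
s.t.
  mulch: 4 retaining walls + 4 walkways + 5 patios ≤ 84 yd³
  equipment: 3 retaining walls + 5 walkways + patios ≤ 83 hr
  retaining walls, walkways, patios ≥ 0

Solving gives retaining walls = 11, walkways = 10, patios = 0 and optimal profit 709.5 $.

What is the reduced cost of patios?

Both mulch and equipment are binding at x*.
From A_Bᵀ y = c: 4·y_mulch + 3·y_equipment = 29.5; 4·y_mulch + 5·y_equipment = 38.5.
Solving: y_mulch = 4, y_equipment = 4.5.
Reduced cost of patios: c₃ − yᵀa₃ = 18.5 − (4·5 + 4.5·1) = 18.5 − 24.5 = -6.

-6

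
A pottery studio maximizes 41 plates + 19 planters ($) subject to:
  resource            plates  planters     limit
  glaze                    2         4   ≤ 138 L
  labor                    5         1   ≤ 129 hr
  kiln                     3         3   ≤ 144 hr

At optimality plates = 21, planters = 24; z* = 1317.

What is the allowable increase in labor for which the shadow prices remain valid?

27

Binding constraints: glaze, labor. The basis is B = [[2,4],[5,1]] with det -18.
Per unit increase in labor, x* moves by d = (0.2222, -0.1111).
The basis stays optimal until kiln becomes binding; allowable increase = 27 hr.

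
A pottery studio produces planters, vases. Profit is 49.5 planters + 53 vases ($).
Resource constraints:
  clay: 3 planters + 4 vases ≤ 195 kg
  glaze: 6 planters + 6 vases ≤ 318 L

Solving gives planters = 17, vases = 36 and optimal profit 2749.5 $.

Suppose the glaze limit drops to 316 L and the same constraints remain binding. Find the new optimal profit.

2736.5

Both clay and glaze are binding at x*.
The binding rows give the dual system: 3·y_clay + 6·y_glaze = 49.5 and 4·y_clay + 6·y_glaze = 53.
Solving: y_clay = 3.5, y_glaze = 6.5.
Δz = y_glaze·Δb = 6.5 × (-2) = -13, so new z* = 2749.5 − 13 = 2736.5.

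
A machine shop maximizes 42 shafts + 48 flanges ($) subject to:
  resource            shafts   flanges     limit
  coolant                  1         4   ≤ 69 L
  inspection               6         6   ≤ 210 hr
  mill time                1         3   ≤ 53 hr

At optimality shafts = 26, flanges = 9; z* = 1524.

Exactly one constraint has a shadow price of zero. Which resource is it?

coolant

coolant: 62/69 (slack 7)
inspection: 210/210 (binding)
mill time: 53/53 (binding)
By complementary slackness, a constraint with positive slack has shadow price 0 → coolant.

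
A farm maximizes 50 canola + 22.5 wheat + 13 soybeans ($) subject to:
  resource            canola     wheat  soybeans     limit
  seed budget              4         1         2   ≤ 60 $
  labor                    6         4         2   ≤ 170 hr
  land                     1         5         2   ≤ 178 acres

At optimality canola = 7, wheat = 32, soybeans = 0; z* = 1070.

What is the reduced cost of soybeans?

-8

At the optimum: seed budget uses 60 of 60 (binding); labor uses 170 of 170 (binding); land uses 167 of 178 (slack = 11).
By complementary slackness, y = 0 for the non-binding constraint.
Dual feasibility on the basic columns requires 4·y_seed budget + 6·y_labor = 50, 1·y_seed budget + 4·y_labor = 22.5.
→ y_seed budget = 6.5 and y_labor = 4.
Reduced cost of soybeans: c₃ − yᵀa₃ = 13 − (6.5·2 + 4·2) = 13 − 21 = -8.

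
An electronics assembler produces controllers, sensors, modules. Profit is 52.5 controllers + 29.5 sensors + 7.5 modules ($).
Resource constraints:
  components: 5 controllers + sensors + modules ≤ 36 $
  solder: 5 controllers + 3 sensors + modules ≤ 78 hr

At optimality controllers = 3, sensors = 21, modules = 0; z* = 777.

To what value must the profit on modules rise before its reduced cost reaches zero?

10.5

At the optimum: components uses 36 of 36 (binding); solder uses 78 of 78 (binding).
Dual feasibility on the basic columns requires 5·y_components + 5·y_solder = 52.5, 1·y_components + 3·y_solder = 29.5.
This yields shadow prices y_components = 1, y_solder = 9.5.
modules enters the basis when its profit ≥ yᵀa₃ = 1·1 + 9.5·1 = 10.5.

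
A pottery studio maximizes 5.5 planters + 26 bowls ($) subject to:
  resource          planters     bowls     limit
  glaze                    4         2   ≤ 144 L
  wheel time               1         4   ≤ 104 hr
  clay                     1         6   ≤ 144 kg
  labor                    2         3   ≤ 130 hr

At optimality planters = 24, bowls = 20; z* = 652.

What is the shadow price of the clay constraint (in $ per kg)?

2

Binding: wheel time and clay. Non-binding: glaze (8 unused), labor (22 unused).
Since glaze, labor are not tight, their duals are 0.
The binding rows give the dual system: 1·y_wheel time + 1·y_clay = 5.5 and 4·y_wheel time + 6·y_clay = 26.
This yields shadow prices y_wheel time = 3.5, y_clay = 2.
Shadow price of clay = 2.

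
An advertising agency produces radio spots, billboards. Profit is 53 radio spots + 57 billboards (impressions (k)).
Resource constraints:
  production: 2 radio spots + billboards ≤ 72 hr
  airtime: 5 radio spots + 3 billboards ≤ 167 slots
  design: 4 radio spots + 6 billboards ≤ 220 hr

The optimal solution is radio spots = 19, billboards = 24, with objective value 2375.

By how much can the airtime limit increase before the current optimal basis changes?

22.5

Binding constraints: airtime, design. The basis is B = [[5,3],[4,6]] with det 18.
Per unit increase in airtime, x* moves by d = (0.3333, -0.2222).
The basis stays optimal until production becomes binding; allowable increase = 22.5 slots.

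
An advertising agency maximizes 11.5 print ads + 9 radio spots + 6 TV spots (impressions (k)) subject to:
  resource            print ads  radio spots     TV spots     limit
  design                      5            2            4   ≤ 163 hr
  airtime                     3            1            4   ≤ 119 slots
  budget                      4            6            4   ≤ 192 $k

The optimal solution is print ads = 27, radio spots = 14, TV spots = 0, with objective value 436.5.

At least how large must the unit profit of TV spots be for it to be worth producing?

10

At the optimum: design uses 163 of 163 (binding); airtime uses 95 of 119 (slack = 24); budget uses 192 of 192 (binding).
By complementary slackness, y = 0 for the non-binding constraint.
From A_Bᵀ y = c: 5·y_design + 4·y_budget = 11.5; 2·y_design + 6·y_budget = 9.
→ y_design = 1.5 and y_budget = 1.
TV spots enters the basis when its profit ≥ yᵀa₃ = 1.5·4 + 1·4 = 10.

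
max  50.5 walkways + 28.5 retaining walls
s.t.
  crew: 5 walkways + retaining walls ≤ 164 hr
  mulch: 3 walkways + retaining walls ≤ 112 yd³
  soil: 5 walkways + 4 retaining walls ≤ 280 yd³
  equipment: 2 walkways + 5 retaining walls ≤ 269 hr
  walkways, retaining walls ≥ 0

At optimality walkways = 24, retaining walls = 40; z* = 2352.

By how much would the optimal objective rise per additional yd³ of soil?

5

Check each constraint at x*: crew 160/164 (slack 4); mulch 112/112 (tight); soil 280/280 (tight); equipment 248/269 (slack 21).
Since crew, equipment are not tight, their duals are 0.
From A_Bᵀ y = c: 3·y_mulch + 5·y_soil = 50.5; 1·y_mulch + 4·y_soil = 28.5.
This yields shadow prices y_mulch = 8.5, y_soil = 5.
Shadow price of soil = 5.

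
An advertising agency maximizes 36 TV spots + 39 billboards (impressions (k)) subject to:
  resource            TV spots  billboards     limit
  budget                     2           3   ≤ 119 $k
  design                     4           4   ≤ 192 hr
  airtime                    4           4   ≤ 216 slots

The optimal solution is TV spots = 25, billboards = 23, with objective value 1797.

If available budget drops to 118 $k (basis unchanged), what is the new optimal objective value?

1794

Check each constraint at x*: budget 119/119 (tight); design 192/192 (tight); airtime 192/216 (slack 24).
Slack constraints have shadow price 0 (complementary slackness).
From A_Bᵀ y = c: 2·y_budget + 4·y_design = 36; 3·y_budget + 4·y_design = 39.
→ y_budget = 3 and y_design = 7.5.
Δz = y_budget·Δb = 3 × (-1) = -3, so new z* = 1797 − 3 = 1794.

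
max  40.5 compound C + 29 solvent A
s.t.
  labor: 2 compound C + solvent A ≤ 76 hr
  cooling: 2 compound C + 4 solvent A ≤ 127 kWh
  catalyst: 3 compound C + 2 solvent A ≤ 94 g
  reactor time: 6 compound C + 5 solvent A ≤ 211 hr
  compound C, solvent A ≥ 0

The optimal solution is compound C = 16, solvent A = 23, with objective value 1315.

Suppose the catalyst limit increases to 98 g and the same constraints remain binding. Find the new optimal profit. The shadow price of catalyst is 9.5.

1353

Δb = 4, so new z* = 1315 + (9.5)·(4) = 1315 + 38 = 1353.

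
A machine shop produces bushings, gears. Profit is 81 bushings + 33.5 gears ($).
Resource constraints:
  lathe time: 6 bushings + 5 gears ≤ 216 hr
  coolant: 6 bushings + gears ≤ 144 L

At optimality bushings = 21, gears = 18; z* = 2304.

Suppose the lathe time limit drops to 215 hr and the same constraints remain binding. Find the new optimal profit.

2299

At the optimum: lathe time uses 216 of 216 (binding); coolant uses 144 of 144 (binding).
The binding rows give the dual system: 6·y_lathe time + 6·y_coolant = 81 and 5·y_lathe time + 1·y_coolant = 33.5.
→ y_lathe time = 5 and y_coolant = 8.5.
Δz = y_lathe time·Δb = 5 × (-1) = -5, so new z* = 2304 − 5 = 2299.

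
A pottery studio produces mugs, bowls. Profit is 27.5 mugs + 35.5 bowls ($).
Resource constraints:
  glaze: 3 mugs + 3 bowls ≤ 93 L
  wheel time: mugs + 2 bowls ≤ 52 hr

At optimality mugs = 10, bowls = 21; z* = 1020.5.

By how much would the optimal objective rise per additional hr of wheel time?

At the optimum: glaze uses 93 of 93 (binding); wheel time uses 52 of 52 (binding).
From A_Bᵀ y = c: 3·y_glaze + 1·y_wheel time = 27.5; 3·y_glaze + 2·y_wheel time = 35.5.
This yields shadow prices y_glaze = 6.5, y_wheel time = 8.
Shadow price of wheel time = 8.

8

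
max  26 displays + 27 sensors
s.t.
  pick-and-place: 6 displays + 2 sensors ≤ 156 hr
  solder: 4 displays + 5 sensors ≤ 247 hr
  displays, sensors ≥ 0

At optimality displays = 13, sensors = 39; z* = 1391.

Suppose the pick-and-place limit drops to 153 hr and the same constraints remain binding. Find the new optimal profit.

Check each constraint at x*: pick-and-place 156/156 (tight); solder 247/247 (tight).
Dual feasibility on the basic columns requires 6·y_pick-and-place + 4·y_solder = 26, 2·y_pick-and-place + 5·y_solder = 27.
Solving: y_pick-and-place = 1, y_solder = 5.
Δz = y_pick-and-place·Δb = 1 × (-3) = -3, so new z* = 1391 − 3 = 1388.

1388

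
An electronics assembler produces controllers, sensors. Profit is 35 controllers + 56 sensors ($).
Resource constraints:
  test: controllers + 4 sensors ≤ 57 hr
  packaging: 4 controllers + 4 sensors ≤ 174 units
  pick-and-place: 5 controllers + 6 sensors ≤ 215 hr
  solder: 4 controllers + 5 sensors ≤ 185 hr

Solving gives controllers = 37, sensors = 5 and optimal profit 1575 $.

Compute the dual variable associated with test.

5

Binding: test and pick-and-place. Non-binding: packaging (6 unused), solder (12 unused).
By complementary slackness, y = 0 for the non-binding constraints.
Dual feasibility on the basic columns requires 1·y_test + 5·y_pick-and-place = 35, 4·y_test + 6·y_pick-and-place = 56.
This yields shadow prices y_test = 5, y_pick-and-place = 6.
Shadow price of test = 5.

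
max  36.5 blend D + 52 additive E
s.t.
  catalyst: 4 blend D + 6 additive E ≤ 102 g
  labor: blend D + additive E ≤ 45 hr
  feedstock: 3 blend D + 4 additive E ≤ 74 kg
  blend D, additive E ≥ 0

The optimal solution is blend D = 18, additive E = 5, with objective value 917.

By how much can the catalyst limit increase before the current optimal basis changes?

Binding constraints: catalyst, feedstock. The basis is B = [[4,6],[3,4]] with det -2.
Per unit increase in catalyst, x* moves by d = (-2, 1.5).
The basis stays optimal until blend D reaches 0; allowable increase = 9 g.

9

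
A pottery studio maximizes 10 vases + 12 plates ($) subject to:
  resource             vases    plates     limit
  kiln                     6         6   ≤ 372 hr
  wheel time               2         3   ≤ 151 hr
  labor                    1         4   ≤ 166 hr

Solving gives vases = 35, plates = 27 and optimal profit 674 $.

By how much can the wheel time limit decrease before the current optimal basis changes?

Binding constraints: kiln, wheel time. The basis is B = [[6,6],[2,3]] with det 6.
Per unit decrease in wheel time, x* moves by d = (1, -1).
The basis stays optimal until plates reaches 0; allowable decrease = 27 hr.

27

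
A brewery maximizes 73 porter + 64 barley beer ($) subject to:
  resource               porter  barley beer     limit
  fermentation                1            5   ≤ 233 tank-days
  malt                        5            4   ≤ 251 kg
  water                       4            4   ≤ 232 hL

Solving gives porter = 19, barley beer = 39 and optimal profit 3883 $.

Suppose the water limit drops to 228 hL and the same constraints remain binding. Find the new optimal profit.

Check each constraint at x*: fermentation 214/233 (slack 19); malt 251/251 (tight); water 232/232 (tight).
Slack constraints have shadow price 0 (complementary slackness).
The binding rows give the dual system: 5·y_malt + 4·y_water = 73 and 4·y_malt + 4·y_water = 64.
→ y_malt = 9 and y_water = 7.
Δz = y_water·Δb = 7 × (-4) = -28, so new z* = 3883 − 28 = 3855.

3855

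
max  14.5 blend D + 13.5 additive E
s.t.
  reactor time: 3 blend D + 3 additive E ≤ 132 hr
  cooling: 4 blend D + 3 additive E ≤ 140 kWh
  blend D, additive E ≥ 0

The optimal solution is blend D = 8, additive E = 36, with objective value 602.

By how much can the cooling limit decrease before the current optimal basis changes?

Binding constraints: reactor time, cooling. The basis is B = [[3,3],[4,3]] with det -3.
Per unit decrease in cooling, x* moves by d = (-1, 1).
The basis stays optimal until blend D reaches 0; allowable decrease = 8 kWh.

8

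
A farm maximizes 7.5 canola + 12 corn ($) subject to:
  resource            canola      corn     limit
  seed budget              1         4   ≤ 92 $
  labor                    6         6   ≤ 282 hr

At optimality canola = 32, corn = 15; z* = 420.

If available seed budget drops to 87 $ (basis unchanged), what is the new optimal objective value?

Both seed budget and labor are binding at x*.
From A_Bᵀ y = c: 1·y_seed budget + 6·y_labor = 7.5; 4·y_seed budget + 6·y_labor = 12.
Solving: y_seed budget = 1.5, y_labor = 1.
Δz = y_seed budget·Δb = 1.5 × (-5) = -7.5, so new z* = 420 − 7.5 = 412.5.

412.5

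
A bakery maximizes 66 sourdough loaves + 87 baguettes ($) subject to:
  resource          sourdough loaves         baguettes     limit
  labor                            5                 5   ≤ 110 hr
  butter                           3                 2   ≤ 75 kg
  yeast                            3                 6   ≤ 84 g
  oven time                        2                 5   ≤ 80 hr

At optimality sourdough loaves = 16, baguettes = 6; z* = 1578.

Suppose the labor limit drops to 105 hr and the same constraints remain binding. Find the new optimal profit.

1533

At the optimum: labor uses 110 of 110 (binding); butter uses 60 of 75 (slack = 15); yeast uses 84 of 84 (binding); oven time uses 62 of 80 (slack = 18).
Slack constraints have shadow price 0 (complementary slackness).
From A_Bᵀ y = c: 5·y_labor + 3·y_yeast = 66; 5·y_labor + 6·y_yeast = 87.
Solving: y_labor = 9, y_yeast = 7.
Δz = y_labor·Δb = 9 × (-5) = -45, so new z* = 1578 − 45 = 1533.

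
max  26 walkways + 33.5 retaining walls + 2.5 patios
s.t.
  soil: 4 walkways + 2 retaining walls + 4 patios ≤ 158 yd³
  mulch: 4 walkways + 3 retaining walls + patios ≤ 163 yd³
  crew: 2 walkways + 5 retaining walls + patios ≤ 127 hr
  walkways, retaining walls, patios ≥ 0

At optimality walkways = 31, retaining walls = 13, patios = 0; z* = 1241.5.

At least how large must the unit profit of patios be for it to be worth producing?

8.5

At the optimum: soil uses 150 of 158 (slack = 8); mulch uses 163 of 163 (binding); crew uses 127 of 127 (binding).
Since soil is not tight, its dual is 0.
From A_Bᵀ y = c: 4·y_mulch + 2·y_crew = 26; 3·y_mulch + 5·y_crew = 33.5.
Solving: y_mulch = 4.5, y_crew = 4.
patios enters the basis when its profit ≥ yᵀa₃ = 4.5·1 + 4·1 = 8.5.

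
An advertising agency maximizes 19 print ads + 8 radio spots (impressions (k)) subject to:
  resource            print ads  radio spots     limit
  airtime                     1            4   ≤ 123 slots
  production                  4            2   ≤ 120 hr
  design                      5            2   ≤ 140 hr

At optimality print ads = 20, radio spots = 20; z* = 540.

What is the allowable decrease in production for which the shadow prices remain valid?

Binding constraints: production, design. The basis is B = [[4,2],[5,2]] with det -2.
Per unit decrease in production, x* moves by d = (1, -2.5).
The basis stays optimal until radio spots reaches 0; allowable decrease = 8 hr.

8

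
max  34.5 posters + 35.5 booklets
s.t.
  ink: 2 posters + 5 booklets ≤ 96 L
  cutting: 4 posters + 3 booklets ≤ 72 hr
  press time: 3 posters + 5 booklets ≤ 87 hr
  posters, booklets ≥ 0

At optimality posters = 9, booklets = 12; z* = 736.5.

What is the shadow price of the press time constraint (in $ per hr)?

3.5

Check each constraint at x*: ink 78/96 (slack 18); cutting 72/72 (tight); press time 87/87 (tight).
Slack constraints have shadow price 0 (complementary slackness).
From A_Bᵀ y = c: 4·y_cutting + 3·y_press time = 34.5; 3·y_cutting + 5·y_press time = 35.5.
→ y_cutting = 6 and y_press time = 3.5.
Shadow price of press time = 3.5.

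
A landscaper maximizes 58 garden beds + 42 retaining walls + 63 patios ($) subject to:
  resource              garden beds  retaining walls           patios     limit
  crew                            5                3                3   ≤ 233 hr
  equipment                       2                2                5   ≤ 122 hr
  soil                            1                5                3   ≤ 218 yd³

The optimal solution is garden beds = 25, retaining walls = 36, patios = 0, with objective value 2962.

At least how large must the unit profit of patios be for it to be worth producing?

Binding: crew and equipment. Non-binding: soil (13 unused).
Since soil is not tight, its dual is 0.
The binding rows give the dual system: 5·y_crew + 2·y_equipment = 58 and 3·y_crew + 2·y_equipment = 42.
This yields shadow prices y_crew = 8, y_equipment = 9.
patios enters the basis when its profit ≥ yᵀa₃ = 8·3 + 9·5 = 69.

69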